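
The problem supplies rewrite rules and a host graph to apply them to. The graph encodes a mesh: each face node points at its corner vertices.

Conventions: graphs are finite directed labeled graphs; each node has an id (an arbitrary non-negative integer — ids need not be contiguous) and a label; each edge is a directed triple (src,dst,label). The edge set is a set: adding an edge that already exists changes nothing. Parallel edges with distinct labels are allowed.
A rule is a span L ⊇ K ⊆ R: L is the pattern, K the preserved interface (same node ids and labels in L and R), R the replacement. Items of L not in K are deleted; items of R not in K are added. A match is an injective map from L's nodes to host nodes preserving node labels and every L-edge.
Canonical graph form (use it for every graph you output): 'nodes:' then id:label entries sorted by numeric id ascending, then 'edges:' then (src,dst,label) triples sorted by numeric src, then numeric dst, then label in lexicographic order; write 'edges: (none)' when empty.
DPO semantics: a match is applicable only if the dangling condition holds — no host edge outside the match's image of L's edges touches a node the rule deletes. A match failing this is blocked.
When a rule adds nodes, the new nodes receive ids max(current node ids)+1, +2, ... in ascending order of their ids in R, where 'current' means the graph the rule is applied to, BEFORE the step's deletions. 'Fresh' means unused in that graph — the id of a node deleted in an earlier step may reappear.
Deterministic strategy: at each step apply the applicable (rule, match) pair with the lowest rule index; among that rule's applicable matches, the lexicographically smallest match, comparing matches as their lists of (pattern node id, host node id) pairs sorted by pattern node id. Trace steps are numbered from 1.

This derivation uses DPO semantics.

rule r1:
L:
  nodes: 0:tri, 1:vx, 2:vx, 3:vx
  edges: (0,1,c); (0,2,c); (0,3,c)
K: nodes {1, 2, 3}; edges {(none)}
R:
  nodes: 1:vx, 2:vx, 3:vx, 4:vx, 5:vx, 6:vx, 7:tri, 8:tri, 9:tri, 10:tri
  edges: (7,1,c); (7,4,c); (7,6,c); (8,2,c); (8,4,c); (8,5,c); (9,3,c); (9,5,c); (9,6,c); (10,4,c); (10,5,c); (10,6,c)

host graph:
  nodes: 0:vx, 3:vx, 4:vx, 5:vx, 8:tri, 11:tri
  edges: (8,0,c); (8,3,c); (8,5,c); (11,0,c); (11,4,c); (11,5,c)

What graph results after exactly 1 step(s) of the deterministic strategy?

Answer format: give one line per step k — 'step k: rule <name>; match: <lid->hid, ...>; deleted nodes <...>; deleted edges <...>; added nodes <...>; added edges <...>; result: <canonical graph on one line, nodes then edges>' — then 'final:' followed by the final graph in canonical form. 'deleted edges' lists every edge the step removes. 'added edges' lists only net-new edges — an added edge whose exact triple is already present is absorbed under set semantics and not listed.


step 1: rule r1; match: 0->8, 1->0, 2->3, 3->5; deleted nodes 8; deleted edges (8,0,c); (8,3,c); (8,5,c); added nodes 12, 13, 14, 15, 16, 17, 18; added edges (15,0,c); (15,12,c); (15,14,c); (16,3,c); (16,12,c); (16,13,c); (17,5,c); (17,13,c); (17,14,c); (18,12,c); (18,13,c); (18,14,c); result: nodes: 0:vx, 3:vx, 4:vx, 5:vx, 11:tri, 12:vx, 13:vx, 14:vx, 15:tri, 16:tri, 17:tri, 18:tri edges: (11,0,c); (11,4,c); (11,5,c); (15,0,c); (15,12,c); (15,14,c); (16,3,c); (16,12,c); (16,13,c); (17,5,c); (17,13,c); (17,14,c); (18,12,c); (18,13,c); (18,14,c)
final:
nodes: 0:vx, 3:vx, 4:vx, 5:vx, 11:tri, 12:vx, 13:vx, 14:vx, 15:tri, 16:tri, 17:tri, 18:tri
edges: (11,0,c); (11,4,c); (11,5,c); (15,0,c); (15,12,c); (15,14,c); (16,3,c); (16,12,c); (16,13,c); (17,5,c); (17,13,c); (17,14,c); (18,12,c); (18,13,c); (18,14,c)


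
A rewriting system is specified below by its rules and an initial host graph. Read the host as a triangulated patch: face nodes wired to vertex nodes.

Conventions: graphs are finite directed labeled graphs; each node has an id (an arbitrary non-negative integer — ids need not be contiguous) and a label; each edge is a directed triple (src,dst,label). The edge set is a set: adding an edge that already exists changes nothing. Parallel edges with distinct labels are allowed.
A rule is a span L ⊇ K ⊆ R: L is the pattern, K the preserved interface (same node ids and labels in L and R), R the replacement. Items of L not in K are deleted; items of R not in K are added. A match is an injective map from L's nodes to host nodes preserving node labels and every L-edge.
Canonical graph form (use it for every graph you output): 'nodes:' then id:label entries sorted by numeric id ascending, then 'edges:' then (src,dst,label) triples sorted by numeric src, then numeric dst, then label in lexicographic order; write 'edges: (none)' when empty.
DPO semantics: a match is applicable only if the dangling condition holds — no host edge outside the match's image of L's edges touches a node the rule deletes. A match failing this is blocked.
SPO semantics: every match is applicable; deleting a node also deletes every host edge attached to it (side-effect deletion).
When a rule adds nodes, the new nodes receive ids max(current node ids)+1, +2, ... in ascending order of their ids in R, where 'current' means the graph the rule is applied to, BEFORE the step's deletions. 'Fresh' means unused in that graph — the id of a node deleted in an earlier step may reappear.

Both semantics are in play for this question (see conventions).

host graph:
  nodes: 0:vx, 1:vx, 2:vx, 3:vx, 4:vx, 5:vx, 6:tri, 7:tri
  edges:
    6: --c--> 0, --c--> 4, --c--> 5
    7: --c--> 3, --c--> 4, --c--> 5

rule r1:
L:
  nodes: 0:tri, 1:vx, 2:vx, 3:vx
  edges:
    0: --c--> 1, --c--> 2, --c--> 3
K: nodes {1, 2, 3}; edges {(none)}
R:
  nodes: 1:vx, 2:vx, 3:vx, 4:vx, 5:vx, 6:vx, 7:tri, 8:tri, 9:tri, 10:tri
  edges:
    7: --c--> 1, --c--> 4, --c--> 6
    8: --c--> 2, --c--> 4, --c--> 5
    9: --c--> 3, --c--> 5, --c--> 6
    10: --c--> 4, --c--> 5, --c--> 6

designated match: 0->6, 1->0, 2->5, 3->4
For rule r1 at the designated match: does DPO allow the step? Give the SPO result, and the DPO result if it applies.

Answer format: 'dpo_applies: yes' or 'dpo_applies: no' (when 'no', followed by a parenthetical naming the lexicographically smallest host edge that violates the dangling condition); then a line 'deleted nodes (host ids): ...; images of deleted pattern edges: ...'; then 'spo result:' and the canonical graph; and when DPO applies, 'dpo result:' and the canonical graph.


dpo_applies: yes
deleted nodes (host ids): 6; images of deleted pattern edges: (6,0,c); (6,4,c); (6,5,c)
spo result:
nodes: 0:vx, 1:vx, 2:vx, 3:vx, 4:vx, 5:vx, 7:tri, 8:vx, 9:vx, 10:vx, 11:tri, 12:tri, 13:tri, 14:tri
edges: (7,3,c); (7,4,c); (7,5,c); (11,0,c); (11,8,c); (11,10,c); (12,5,c); (12,8,c); (12,9,c); (13,4,c); (13,9,c); (13,10,c); (14,8,c); (14,9,c); (14,10,c)
dpo result:
nodes: 0:vx, 1:vx, 2:vx, 3:vx, 4:vx, 5:vx, 7:tri, 8:vx, 9:vx, 10:vx, 11:tri, 12:tri, 13:tri, 14:tri
edges: (7,3,c); (7,4,c); (7,5,c); (11,0,c); (11,8,c); (11,10,c); (12,5,c); (12,8,c); (12,9,c); (13,4,c); (13,9,c); (13,10,c); (14,8,c); (14,9,c); (14,10,c)


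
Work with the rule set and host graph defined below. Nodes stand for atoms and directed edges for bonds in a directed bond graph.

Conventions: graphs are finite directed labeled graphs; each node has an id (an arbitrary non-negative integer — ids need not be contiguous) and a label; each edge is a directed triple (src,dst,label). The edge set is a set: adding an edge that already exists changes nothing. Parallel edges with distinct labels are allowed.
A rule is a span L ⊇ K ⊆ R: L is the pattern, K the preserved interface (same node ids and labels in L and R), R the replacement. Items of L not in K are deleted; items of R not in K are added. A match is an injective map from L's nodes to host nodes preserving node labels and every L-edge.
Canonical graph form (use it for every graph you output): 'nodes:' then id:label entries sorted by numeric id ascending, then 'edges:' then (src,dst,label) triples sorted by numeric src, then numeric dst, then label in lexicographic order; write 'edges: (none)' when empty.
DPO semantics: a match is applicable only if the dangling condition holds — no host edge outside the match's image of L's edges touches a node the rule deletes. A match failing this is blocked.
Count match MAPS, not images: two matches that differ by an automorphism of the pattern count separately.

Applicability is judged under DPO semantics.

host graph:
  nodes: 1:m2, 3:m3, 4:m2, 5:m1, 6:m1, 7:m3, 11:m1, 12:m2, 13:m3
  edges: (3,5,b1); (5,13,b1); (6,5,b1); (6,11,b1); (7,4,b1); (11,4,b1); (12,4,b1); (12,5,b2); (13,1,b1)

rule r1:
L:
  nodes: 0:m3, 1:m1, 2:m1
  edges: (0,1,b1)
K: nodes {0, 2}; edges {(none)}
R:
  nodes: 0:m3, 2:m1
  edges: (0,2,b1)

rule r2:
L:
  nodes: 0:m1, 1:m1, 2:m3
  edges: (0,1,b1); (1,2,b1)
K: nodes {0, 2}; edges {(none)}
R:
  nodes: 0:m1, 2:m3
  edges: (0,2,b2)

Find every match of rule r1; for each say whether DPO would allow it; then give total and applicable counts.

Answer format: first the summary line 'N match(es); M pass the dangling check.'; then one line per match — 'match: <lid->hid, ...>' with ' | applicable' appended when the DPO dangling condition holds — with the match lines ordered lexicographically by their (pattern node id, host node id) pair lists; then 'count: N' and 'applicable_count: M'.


2 match(es); 0 pass the dangling check.
match: 0->3, 1->5, 2->6
match: 0->3, 1->5, 2->11
count: 2
applicable_count: 0


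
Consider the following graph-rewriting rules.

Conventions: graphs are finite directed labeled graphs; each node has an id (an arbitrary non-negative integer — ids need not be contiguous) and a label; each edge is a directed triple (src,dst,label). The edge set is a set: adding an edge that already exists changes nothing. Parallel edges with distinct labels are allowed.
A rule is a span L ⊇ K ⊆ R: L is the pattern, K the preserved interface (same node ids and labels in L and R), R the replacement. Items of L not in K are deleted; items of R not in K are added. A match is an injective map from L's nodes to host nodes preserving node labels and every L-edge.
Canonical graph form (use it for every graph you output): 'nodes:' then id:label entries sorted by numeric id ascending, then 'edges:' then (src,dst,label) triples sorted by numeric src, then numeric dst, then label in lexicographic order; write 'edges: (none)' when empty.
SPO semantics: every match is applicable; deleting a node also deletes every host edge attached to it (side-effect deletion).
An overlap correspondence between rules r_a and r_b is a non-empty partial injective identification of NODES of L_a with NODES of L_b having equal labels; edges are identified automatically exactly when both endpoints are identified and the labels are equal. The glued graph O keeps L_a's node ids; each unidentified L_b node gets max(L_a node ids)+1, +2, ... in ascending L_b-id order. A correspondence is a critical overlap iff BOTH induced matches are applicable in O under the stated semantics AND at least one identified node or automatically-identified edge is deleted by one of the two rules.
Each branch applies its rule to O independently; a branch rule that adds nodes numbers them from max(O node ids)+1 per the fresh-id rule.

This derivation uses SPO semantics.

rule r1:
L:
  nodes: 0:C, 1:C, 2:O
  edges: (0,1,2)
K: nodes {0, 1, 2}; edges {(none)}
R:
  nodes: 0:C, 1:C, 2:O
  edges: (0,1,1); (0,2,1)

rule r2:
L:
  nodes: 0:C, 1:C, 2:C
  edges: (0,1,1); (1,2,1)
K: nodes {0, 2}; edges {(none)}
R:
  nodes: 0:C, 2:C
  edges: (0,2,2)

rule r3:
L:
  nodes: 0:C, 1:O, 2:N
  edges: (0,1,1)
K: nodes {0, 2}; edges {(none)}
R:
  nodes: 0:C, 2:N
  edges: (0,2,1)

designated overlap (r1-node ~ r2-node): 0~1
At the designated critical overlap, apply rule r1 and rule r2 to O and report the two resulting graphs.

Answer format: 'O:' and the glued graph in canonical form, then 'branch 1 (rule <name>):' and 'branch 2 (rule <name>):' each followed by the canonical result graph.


O:
nodes: 0:C, 1:C, 2:O, 3:C, 4:C
edges: (0,1,2); (0,4,1); (3,0,1)
branch 1 (rule r1):
nodes: 0:C, 1:C, 2:O, 3:C, 4:C
edges: (0,1,1); (0,2,1); (0,4,1); (3,0,1)
branch 2 (rule r2):
nodes: 1:C, 2:O, 3:C, 4:C
edges: (3,4,2)


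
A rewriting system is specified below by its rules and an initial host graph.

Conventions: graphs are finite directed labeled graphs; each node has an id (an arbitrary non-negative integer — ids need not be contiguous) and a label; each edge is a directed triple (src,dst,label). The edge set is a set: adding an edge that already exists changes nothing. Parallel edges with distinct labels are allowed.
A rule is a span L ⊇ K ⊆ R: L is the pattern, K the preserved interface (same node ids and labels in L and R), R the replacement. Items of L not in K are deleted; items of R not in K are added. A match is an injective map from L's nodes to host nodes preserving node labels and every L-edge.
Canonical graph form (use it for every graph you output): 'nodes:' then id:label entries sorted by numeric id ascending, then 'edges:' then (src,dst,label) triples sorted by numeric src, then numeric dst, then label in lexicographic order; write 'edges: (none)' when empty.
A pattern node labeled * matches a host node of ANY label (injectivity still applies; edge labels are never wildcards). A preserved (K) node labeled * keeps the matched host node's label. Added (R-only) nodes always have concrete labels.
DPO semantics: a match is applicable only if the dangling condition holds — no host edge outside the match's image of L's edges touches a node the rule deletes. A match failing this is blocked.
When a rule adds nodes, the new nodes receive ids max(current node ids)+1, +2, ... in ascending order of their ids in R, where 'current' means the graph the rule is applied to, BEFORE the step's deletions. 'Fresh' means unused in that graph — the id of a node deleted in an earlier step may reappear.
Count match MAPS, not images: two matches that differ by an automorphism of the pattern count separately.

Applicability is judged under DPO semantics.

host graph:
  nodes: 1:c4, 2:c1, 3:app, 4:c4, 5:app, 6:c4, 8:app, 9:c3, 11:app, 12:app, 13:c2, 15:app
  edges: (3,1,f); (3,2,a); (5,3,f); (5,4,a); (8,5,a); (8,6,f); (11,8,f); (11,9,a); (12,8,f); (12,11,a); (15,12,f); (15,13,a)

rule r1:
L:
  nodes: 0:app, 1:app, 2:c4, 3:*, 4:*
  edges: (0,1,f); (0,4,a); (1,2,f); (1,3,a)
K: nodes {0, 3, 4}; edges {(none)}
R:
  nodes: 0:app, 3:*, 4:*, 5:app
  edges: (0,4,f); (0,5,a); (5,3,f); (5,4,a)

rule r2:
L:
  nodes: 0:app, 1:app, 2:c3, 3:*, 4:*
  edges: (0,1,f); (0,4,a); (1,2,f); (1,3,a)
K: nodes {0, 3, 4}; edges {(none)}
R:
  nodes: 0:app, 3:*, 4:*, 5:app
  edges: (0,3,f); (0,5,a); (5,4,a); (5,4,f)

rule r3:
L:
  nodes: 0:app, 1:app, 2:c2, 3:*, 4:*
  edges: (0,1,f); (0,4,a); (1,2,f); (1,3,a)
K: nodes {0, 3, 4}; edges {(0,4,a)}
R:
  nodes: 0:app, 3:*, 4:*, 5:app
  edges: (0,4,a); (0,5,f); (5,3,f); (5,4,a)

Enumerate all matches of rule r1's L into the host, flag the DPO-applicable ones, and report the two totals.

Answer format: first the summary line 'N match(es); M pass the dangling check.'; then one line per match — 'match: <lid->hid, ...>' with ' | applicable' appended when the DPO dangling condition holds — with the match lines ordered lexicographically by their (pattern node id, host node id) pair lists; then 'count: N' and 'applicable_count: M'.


3 match(es); 1 pass the dangling check.
match: 0->5, 1->3, 2->1, 3->2, 4->4 | applicable
match: 0->11, 1->8, 2->6, 3->5, 4->9
match: 0->12, 1->8, 2->6, 3->5, 4->11
count: 3
applicable_count: 1


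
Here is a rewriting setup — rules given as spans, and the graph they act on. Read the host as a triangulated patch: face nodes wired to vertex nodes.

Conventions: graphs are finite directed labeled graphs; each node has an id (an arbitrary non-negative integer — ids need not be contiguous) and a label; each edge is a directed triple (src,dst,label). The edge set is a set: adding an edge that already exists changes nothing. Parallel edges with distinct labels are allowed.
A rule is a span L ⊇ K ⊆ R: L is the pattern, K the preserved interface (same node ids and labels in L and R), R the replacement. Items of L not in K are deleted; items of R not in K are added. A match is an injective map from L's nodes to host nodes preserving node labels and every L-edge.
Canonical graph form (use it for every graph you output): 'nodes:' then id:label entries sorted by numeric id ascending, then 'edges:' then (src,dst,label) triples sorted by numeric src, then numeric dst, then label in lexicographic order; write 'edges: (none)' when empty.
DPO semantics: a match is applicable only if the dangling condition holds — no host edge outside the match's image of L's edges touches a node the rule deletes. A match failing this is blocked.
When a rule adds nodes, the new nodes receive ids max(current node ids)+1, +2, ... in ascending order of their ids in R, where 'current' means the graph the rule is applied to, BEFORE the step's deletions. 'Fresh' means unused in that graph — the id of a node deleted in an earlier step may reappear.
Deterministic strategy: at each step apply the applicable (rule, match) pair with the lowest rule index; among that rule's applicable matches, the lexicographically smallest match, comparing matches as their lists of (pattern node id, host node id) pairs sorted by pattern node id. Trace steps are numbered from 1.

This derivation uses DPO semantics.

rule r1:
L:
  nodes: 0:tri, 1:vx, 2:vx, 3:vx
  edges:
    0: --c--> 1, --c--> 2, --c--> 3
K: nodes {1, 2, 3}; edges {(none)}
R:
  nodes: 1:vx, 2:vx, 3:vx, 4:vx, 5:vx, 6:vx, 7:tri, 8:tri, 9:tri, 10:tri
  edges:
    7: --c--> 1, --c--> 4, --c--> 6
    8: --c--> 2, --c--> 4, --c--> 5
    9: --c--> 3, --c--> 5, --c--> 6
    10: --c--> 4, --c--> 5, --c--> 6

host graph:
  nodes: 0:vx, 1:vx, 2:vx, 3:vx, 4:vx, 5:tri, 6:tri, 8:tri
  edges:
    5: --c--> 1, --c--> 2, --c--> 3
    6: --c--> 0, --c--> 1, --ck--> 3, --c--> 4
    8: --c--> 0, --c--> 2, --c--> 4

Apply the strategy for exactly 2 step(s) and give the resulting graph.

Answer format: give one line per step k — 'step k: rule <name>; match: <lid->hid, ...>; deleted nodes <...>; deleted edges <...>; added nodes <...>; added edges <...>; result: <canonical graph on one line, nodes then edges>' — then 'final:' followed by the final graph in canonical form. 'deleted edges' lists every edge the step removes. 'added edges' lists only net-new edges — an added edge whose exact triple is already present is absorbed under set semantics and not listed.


step 1: rule r1; match: 0->5, 1->1, 2->2, 3->3; deleted nodes 5; deleted edges (5,1,c); (5,2,c); (5,3,c); added nodes 9, 10, 11, 12, 13, 14, 15; added edges (12,1,c); (12,9,c); (12,11,c); (13,2,c); (13,9,c); (13,10,c); (14,3,c); (14,10,c); (14,11,c); (15,9,c); (15,10,c); (15,11,c); result: nodes: 0:vx, 1:vx, 2:vx, 3:vx, 4:vx, 6:tri, 8:tri, 9:vx, 10:vx, 11:vx, 12:tri, 13:tri, 14:tri, 15:tri edges: (6,0,c); (6,1,c); (6,3,ck); (6,4,c); (8,0,c); (8,2,c); (8,4,c); (12,1,c); (12,9,c); (12,11,c); (13,2,c); (13,9,c); (13,10,c); (14,3,c); (14,10,c); (14,11,c); (15,9,c); (15,10,c); (15,11,c)
step 2: rule r1; match: 0->8, 1->0, 2->2, 3->4; deleted nodes 8; deleted edges (8,0,c); (8,2,c); (8,4,c); added nodes 16, 17, 18, 19, 20, 21, 22; added edges (19,0,c); (19,16,c); (19,18,c); (20,2,c); (20,16,c); (20,17,c); (21,4,c); (21,17,c); (21,18,c); (22,16,c); (22,17,c); (22,18,c); result: nodes: 0:vx, 1:vx, 2:vx, 3:vx, 4:vx, 6:tri, 9:vx, 10:vx, 11:vx, 12:tri, 13:tri, 14:tri, 15:tri, 16:vx, 17:vx, 18:vx, 19:tri, 20:tri, 21:tri, 22:tri edges: (6,0,c); (6,1,c); (6,3,ck); (6,4,c); (12,1,c); (12,9,c); (12,11,c); (13,2,c); (13,9,c); (13,10,c); (14,3,c); (14,10,c); (14,11,c); (15,9,c); (15,10,c); (15,11,c); (19,0,c); (19,16,c); (19,18,c); (20,2,c); (20,16,c); (20,17,c); (21,4,c); (21,17,c); (21,18,c); (22,16,c); (22,17,c); (22,18,c)
final:
nodes: 0:vx, 1:vx, 2:vx, 3:vx, 4:vx, 6:tri, 9:vx, 10:vx, 11:vx, 12:tri, 13:tri, 14:tri, 15:tri, 16:vx, 17:vx, 18:vx, 19:tri, 20:tri, 21:tri, 22:tri
edges: (6,0,c); (6,1,c); (6,3,ck); (6,4,c); (12,1,c); (12,9,c); (12,11,c); (13,2,c); (13,9,c); (13,10,c); (14,3,c); (14,10,c); (14,11,c); (15,9,c); (15,10,c); (15,11,c); (19,0,c); (19,16,c); (19,18,c); (20,2,c); (20,16,c); (20,17,c); (21,4,c); (21,17,c); (21,18,c); (22,16,c); (22,17,c); (22,18,c)


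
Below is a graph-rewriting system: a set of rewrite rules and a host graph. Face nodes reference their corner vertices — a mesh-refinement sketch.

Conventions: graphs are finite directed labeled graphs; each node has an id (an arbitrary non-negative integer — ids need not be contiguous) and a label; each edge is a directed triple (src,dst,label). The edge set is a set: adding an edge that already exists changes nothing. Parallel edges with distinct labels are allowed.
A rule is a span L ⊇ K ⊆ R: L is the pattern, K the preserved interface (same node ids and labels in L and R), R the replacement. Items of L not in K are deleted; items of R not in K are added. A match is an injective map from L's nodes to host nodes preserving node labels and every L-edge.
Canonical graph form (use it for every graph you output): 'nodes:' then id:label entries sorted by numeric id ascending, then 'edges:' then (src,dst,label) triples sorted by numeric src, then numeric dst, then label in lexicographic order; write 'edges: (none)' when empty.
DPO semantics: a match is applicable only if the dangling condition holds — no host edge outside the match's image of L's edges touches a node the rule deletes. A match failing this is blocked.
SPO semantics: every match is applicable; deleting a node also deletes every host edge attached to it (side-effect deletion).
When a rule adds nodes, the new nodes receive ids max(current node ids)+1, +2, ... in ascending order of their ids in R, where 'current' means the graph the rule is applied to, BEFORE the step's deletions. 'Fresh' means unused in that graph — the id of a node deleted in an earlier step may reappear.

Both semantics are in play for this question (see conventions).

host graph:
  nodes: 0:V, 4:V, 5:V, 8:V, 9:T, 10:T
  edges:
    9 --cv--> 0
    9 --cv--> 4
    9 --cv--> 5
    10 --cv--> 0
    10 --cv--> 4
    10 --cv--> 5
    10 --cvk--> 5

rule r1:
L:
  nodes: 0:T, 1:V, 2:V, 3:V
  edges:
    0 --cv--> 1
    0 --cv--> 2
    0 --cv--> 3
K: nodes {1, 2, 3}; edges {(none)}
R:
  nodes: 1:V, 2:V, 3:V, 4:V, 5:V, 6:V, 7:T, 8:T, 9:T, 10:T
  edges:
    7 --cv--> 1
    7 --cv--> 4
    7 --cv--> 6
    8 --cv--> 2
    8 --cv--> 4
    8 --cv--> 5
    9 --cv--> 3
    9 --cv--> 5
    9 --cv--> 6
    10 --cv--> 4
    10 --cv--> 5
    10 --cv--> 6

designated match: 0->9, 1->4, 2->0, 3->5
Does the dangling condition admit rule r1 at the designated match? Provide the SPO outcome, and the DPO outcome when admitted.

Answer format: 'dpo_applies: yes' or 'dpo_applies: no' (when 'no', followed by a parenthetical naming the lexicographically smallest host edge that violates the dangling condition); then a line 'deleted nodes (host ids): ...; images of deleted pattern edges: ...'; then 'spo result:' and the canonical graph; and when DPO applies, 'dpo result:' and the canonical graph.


dpo_applies: yes
deleted nodes (host ids): 9; images of deleted pattern edges: (9,0,cv); (9,4,cv); (9,5,cv)
spo result:
nodes: 0:V, 4:V, 5:V, 8:V, 10:T, 11:V, 12:V, 13:V, 14:T, 15:T, 16:T, 17:T
edges: (10,0,cv); (10,4,cv); (10,5,cv); (10,5,cvk); (14,4,cv); (14,11,cv); (14,13,cv); (15,0,cv); (15,11,cv); (15,12,cv); (16,5,cv); (16,12,cv); (16,13,cv); (17,11,cv); (17,12,cv); (17,13,cv)
dpo result:
nodes: 0:V, 4:V, 5:V, 8:V, 10:T, 11:V, 12:V, 13:V, 14:T, 15:T, 16:T, 17:T
edges: (10,0,cv); (10,4,cv); (10,5,cv); (10,5,cvk); (14,4,cv); (14,11,cv); (14,13,cv); (15,0,cv); (15,11,cv); (15,12,cv); (16,5,cv); (16,12,cv); (16,13,cv); (17,11,cv); (17,12,cv); (17,13,cv)


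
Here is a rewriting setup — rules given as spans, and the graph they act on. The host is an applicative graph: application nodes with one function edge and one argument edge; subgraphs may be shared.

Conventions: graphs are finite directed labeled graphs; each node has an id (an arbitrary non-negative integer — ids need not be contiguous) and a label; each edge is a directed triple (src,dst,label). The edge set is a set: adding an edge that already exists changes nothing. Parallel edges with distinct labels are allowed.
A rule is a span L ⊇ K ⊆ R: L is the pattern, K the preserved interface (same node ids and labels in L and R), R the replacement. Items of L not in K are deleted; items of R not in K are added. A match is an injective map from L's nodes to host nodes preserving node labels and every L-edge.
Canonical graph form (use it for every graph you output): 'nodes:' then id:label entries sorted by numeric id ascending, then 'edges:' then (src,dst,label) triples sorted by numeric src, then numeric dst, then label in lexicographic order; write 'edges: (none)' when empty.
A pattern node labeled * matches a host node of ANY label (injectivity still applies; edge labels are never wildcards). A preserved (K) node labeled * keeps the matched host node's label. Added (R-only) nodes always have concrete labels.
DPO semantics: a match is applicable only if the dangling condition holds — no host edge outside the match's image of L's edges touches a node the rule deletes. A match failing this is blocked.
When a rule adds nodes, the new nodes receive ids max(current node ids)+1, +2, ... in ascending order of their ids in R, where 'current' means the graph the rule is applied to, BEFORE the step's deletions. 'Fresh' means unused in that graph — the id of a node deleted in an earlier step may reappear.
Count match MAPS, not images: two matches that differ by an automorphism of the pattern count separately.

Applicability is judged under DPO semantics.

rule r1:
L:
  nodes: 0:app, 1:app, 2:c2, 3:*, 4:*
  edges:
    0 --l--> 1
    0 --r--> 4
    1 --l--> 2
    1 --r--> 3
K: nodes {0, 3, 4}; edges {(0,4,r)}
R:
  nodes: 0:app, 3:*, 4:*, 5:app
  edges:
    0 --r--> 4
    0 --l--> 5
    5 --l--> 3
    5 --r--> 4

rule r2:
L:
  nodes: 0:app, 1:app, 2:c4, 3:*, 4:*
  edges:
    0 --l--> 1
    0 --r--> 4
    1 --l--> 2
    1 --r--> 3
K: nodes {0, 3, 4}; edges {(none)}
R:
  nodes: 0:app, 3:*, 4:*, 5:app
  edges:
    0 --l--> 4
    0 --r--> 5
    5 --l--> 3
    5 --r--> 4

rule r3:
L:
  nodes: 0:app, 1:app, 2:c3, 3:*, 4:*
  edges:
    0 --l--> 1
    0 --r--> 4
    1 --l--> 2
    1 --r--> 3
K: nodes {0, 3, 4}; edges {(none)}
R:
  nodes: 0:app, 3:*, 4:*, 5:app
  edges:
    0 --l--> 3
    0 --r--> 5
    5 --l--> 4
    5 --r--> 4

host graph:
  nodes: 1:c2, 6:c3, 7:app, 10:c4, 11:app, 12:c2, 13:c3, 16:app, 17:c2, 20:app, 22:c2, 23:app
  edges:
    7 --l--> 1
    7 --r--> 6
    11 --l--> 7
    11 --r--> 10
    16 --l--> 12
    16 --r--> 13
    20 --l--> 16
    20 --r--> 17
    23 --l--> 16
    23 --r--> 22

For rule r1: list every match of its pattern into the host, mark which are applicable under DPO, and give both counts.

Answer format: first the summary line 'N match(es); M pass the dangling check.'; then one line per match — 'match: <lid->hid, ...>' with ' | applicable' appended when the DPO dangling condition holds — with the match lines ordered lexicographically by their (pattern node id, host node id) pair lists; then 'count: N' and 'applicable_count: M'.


3 match(es); 1 pass the dangling check.
match: 0->11, 1->7, 2->1, 3->6, 4->10 | applicable
match: 0->20, 1->16, 2->12, 3->13, 4->17
match: 0->23, 1->16, 2->12, 3->13, 4->22
count: 3
applicable_count: 1


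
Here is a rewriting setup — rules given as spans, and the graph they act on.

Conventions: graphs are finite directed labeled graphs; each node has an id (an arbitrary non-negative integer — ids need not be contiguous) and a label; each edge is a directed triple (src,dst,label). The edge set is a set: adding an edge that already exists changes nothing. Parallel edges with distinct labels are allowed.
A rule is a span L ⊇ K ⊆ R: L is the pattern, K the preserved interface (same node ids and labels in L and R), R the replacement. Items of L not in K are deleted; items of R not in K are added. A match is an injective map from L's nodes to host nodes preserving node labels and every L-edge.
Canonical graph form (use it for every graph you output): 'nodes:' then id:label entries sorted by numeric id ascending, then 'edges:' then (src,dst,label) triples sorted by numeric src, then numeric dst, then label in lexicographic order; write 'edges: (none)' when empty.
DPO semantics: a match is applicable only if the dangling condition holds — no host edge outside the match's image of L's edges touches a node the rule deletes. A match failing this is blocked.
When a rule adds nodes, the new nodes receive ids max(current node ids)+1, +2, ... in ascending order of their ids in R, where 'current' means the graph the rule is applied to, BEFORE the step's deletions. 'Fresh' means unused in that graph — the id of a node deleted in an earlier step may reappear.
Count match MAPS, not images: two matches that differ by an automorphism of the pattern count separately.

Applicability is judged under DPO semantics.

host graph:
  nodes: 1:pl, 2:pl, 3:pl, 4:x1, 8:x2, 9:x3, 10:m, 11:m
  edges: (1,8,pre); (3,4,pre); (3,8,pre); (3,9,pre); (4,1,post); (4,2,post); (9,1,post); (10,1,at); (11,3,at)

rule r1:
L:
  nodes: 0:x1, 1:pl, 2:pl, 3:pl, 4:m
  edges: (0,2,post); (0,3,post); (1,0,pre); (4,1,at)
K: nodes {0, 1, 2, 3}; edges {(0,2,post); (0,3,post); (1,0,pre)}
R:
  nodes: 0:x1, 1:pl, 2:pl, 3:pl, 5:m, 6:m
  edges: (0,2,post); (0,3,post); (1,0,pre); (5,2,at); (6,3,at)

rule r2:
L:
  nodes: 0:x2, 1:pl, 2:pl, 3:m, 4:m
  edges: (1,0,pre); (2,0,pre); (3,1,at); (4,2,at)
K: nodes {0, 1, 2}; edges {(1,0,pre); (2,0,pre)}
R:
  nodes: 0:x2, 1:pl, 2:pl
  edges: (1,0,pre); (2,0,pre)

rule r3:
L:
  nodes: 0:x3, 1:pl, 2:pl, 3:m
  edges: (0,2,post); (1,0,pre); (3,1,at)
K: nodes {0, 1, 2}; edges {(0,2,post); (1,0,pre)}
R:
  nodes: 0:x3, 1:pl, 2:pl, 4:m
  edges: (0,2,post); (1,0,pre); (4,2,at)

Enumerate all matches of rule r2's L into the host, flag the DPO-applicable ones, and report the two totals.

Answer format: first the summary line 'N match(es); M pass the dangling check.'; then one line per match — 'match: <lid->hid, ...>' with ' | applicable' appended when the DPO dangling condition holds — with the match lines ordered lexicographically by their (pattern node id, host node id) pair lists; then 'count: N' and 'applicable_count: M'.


2 match(es); 2 pass the dangling check.
match: 0->8, 1->1, 2->3, 3->10, 4->11 | applicable
match: 0->8, 1->3, 2->1, 3->11, 4->10 | applicable
count: 2
applicable_count: 2


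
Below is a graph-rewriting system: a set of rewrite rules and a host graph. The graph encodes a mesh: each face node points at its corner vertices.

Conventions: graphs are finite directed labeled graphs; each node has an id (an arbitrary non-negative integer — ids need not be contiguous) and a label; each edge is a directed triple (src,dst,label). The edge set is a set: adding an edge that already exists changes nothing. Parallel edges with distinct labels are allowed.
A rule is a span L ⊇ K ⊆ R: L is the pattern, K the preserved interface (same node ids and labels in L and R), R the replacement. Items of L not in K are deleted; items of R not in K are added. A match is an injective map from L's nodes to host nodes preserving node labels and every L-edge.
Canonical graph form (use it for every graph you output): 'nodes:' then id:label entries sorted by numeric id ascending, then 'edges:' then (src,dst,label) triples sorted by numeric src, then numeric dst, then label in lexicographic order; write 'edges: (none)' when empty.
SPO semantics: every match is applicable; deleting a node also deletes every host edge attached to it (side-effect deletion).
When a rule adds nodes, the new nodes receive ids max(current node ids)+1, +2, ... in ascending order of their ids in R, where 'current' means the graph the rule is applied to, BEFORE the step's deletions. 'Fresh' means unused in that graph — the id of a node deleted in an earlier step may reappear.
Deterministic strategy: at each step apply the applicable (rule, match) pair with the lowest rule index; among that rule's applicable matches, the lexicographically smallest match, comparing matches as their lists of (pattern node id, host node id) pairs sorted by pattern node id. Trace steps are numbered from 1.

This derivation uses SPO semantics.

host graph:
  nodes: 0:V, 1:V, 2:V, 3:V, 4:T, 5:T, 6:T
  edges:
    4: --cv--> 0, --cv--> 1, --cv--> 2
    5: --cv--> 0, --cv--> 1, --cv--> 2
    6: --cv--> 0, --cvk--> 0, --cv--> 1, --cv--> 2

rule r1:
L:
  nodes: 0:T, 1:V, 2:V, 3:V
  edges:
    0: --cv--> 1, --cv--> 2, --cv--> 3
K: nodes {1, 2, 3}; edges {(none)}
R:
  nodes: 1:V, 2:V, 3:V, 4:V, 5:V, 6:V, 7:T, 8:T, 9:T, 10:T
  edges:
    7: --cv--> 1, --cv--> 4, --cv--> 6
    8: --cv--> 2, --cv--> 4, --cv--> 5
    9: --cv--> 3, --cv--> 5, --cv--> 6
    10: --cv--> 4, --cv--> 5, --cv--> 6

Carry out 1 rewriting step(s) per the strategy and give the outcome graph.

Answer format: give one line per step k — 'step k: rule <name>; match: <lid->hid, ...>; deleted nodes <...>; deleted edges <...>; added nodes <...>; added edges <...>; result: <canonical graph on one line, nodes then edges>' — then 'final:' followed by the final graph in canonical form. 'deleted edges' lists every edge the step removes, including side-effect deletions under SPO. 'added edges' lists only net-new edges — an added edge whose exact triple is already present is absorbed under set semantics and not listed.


step 1: rule r1; match: 0->4, 1->0, 2->1, 3->2; deleted nodes 4; deleted edges (4,0,cv); (4,1,cv); (4,2,cv); added nodes 7, 8, 9, 10, 11, 12, 13; added edges (10,0,cv); (10,7,cv); (10,9,cv); (11,1,cv); (11,7,cv); (11,8,cv); (12,2,cv); (12,8,cv); (12,9,cv); (13,7,cv); (13,8,cv); (13,9,cv); result: nodes: 0:V, 1:V, 2:V, 3:V, 5:T, 6:T, 7:V, 8:V, 9:V, 10:T, 11:T, 12:T, 13:T edges: (5,0,cv); (5,1,cv); (5,2,cv); (6,0,cv); (6,0,cvk); (6,1,cv); (6,2,cv); (10,0,cv); (10,7,cv); (10,9,cv); (11,1,cv); (11,7,cv); (11,8,cv); (12,2,cv); (12,8,cv); (12,9,cv); (13,7,cv); (13,8,cv); (13,9,cv)
final:
nodes: 0:V, 1:V, 2:V, 3:V, 5:T, 6:T, 7:V, 8:V, 9:V, 10:T, 11:T, 12:T, 13:T
edges: (5,0,cv); (5,1,cv); (5,2,cv); (6,0,cv); (6,0,cvk); (6,1,cv); (6,2,cv); (10,0,cv); (10,7,cv); (10,9,cv); (11,1,cv); (11,7,cv); (11,8,cv); (12,2,cv); (12,8,cv); (12,9,cv); (13,7,cv); (13,8,cv); (13,9,cv)


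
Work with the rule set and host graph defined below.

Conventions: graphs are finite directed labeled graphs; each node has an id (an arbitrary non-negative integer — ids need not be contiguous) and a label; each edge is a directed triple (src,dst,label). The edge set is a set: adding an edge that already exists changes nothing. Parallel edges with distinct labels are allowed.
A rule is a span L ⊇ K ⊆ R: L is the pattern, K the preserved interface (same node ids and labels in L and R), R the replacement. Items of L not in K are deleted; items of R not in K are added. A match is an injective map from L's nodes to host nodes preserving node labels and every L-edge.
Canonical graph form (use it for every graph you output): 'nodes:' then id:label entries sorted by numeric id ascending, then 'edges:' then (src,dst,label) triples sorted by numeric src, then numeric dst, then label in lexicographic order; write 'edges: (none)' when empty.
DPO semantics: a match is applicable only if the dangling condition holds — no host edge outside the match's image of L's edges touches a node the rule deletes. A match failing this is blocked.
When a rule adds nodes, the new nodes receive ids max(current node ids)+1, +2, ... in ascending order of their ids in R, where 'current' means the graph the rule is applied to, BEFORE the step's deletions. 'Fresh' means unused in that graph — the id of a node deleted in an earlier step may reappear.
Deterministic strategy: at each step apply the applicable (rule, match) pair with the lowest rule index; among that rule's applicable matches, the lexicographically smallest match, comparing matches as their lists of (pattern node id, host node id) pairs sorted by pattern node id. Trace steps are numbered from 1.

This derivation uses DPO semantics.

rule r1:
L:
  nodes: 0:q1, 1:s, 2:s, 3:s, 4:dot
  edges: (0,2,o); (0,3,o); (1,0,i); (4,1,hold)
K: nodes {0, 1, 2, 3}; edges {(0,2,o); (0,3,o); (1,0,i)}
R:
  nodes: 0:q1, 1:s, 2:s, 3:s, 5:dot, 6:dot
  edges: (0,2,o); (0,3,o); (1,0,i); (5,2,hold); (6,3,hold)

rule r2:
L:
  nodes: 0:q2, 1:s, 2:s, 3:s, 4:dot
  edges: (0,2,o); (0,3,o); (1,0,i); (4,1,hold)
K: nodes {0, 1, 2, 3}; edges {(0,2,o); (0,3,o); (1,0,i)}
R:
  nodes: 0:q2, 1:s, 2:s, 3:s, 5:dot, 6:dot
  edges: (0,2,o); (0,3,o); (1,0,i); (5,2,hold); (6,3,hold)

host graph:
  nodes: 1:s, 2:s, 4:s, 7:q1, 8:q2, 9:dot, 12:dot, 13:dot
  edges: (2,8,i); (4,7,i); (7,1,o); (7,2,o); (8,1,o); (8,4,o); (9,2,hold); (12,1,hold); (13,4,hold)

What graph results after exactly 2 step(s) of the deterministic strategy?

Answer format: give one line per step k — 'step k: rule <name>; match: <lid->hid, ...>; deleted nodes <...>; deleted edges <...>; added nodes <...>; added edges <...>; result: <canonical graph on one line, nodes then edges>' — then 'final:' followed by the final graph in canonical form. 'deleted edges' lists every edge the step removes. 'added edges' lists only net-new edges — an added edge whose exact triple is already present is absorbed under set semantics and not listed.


step 1: rule r1; match: 0->7, 1->4, 2->1, 3->2, 4->13; deleted nodes 13; deleted edges (13,4,hold); added nodes 14, 15; added edges (14,1,hold); (15,2,hold); result: nodes: 1:s, 2:s, 4:s, 7:q1, 8:q2, 9:dot, 12:dot, 14:dot, 15:dot edges: (2,8,i); (4,7,i); (7,1,o); (7,2,o); (8,1,o); (8,4,o); (9,2,hold); (12,1,hold); (14,1,hold); (15,2,hold)
step 2: rule r2; match: 0->8, 1->2, 2->1, 3->4, 4->9; deleted nodes 9; deleted edges (9,2,hold); added nodes 16, 17; added edges (16,1,hold); (17,4,hold); result: nodes: 1:s, 2:s, 4:s, 7:q1, 8:q2, 12:dot, 14:dot, 15:dot, 16:dot, 17:dot edges: (2,8,i); (4,7,i); (7,1,o); (7,2,o); (8,1,o); (8,4,o); (12,1,hold); (14,1,hold); (15,2,hold); (16,1,hold); (17,4,hold)
final:
nodes: 1:s, 2:s, 4:s, 7:q1, 8:q2, 12:dot, 14:dot, 15:dot, 16:dot, 17:dot
edges: (2,8,i); (4,7,i); (7,1,o); (7,2,o); (8,1,o); (8,4,o); (12,1,hold); (14,1,hold); (15,2,hold); (16,1,hold); (17,4,hold)


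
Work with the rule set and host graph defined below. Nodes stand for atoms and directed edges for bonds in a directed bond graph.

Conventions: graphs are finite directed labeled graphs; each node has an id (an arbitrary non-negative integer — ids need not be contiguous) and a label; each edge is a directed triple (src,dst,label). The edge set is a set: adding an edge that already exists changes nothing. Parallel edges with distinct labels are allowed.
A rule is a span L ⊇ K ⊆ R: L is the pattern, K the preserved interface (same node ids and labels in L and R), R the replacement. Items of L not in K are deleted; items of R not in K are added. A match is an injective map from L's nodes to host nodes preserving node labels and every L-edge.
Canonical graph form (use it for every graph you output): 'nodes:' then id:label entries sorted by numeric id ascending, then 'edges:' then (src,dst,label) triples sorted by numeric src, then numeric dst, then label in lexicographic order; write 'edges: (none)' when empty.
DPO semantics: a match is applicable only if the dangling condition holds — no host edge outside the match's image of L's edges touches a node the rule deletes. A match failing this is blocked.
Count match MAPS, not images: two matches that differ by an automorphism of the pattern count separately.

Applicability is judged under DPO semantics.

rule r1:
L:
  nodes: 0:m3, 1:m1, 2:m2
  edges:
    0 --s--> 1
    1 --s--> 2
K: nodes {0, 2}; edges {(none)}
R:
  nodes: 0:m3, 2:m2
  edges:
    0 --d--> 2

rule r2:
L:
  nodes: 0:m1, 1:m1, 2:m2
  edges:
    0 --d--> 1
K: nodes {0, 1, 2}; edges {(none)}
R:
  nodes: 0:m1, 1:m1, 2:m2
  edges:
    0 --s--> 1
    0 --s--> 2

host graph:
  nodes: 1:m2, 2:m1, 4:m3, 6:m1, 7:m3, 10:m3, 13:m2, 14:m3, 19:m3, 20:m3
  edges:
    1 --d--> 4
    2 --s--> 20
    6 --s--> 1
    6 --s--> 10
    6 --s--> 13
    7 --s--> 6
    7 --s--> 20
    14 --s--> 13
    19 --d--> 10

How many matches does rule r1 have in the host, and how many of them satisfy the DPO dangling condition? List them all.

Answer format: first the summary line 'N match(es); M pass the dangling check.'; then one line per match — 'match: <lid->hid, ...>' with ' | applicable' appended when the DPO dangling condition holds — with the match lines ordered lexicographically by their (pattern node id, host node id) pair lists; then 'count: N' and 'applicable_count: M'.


2 match(es); 0 pass the dangling check.
match: 0->7, 1->6, 2->1
match: 0->7, 1->6, 2->13
count: 2
applicable_count: 0
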